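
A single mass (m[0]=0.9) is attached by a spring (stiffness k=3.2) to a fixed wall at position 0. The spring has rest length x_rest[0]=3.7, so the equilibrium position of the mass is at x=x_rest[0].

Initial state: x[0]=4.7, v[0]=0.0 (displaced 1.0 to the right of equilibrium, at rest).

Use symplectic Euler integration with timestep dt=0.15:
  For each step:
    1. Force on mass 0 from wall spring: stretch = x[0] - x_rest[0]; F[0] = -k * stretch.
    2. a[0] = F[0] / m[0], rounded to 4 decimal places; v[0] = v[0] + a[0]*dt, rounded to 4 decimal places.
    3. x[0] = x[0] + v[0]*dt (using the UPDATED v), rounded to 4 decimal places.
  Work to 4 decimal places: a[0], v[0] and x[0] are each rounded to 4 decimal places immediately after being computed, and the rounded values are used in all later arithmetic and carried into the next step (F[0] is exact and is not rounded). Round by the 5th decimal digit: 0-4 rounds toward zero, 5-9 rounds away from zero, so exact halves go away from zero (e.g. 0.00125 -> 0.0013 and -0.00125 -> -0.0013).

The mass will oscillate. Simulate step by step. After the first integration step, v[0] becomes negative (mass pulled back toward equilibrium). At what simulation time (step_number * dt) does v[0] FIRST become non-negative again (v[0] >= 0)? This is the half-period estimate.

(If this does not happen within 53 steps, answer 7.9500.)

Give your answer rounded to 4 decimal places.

Step 0: x=[4.7000] v=[0.0000]
Step 1: x=[4.6200] v=[-0.5333]
Step 2: x=[4.4664] v=[-1.0240]
Step 3: x=[4.2515] v=[-1.4328]
Step 4: x=[3.9925] v=[-1.7269]
Step 5: x=[3.7101] v=[-1.8829]
Step 6: x=[3.4269] v=[-1.8883]
Step 7: x=[3.1655] v=[-1.7427]
Step 8: x=[2.9469] v=[-1.4576]
Step 9: x=[2.7885] v=[-1.0559]
Step 10: x=[2.7030] v=[-0.5698]
Step 11: x=[2.6973] v=[-0.0381]
Step 12: x=[2.7718] v=[0.4967]
First v>=0 after going negative at step 12, time=1.8000

Answer: 1.8000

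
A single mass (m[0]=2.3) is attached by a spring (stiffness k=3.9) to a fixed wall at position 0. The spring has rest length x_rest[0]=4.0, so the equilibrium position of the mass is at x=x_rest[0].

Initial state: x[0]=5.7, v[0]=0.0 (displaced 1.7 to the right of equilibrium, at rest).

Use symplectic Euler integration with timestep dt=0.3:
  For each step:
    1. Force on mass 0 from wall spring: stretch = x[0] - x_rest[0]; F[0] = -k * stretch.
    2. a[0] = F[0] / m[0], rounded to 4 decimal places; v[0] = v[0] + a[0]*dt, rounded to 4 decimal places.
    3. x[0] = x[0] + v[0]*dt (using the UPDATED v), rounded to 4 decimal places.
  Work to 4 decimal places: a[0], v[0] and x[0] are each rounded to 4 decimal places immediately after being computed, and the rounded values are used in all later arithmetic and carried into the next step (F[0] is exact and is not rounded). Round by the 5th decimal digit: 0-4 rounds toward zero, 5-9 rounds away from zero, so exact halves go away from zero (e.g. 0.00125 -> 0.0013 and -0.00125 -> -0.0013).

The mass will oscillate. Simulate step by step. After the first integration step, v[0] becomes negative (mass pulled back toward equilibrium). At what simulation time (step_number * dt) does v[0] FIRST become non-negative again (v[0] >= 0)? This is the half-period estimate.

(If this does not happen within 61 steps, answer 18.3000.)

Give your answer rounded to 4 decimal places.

Step 0: x=[5.7000] v=[0.0000]
Step 1: x=[5.4406] v=[-0.8648]
Step 2: x=[4.9613] v=[-1.5976]
Step 3: x=[4.3353] v=[-2.0866]
Step 4: x=[3.6581] v=[-2.2572]
Step 5: x=[3.0331] v=[-2.0833]
Step 6: x=[2.5557] v=[-1.5915]
Step 7: x=[2.2987] v=[-0.8568]
Step 8: x=[2.3013] v=[0.0086]
First v>=0 after going negative at step 8, time=2.4000

Answer: 2.4000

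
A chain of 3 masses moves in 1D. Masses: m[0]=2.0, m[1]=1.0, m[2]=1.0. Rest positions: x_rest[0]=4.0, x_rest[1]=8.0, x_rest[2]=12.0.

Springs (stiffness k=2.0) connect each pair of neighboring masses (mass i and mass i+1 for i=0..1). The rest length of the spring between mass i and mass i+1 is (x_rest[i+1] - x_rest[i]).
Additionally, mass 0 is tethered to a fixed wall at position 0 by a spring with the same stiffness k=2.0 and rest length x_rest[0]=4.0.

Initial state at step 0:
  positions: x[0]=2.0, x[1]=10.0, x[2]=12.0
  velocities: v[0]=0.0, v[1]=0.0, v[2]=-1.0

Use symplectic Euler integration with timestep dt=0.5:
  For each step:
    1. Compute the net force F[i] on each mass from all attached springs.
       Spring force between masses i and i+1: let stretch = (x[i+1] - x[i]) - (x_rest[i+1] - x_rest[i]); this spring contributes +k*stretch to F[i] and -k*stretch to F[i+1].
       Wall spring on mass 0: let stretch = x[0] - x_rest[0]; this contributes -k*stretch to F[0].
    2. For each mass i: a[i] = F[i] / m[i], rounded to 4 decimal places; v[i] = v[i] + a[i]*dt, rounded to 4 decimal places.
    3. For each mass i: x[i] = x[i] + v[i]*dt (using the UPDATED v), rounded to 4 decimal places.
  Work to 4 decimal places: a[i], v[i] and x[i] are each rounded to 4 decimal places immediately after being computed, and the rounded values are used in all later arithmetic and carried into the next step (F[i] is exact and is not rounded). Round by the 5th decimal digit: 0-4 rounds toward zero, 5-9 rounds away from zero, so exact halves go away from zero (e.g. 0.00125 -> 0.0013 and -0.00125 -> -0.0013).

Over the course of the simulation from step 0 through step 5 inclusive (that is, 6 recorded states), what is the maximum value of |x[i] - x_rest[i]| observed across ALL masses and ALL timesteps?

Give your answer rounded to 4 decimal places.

Answer: 3.3750

Derivation:
Step 0: x=[2.0000 10.0000 12.0000] v=[0.0000 0.0000 -1.0000]
Step 1: x=[3.5000 7.0000 12.5000] v=[3.0000 -6.0000 1.0000]
Step 2: x=[5.0000 5.0000 12.2500] v=[3.0000 -4.0000 -0.5000]
Step 3: x=[5.2500 6.6250 10.3750] v=[0.5000 3.2500 -3.7500]
Step 4: x=[4.5313 9.4375 8.6250] v=[-1.4375 5.6250 -3.5000]
Step 5: x=[3.9063 9.3907 9.2813] v=[-1.2501 -0.0937 1.3125]
Max displacement = 3.3750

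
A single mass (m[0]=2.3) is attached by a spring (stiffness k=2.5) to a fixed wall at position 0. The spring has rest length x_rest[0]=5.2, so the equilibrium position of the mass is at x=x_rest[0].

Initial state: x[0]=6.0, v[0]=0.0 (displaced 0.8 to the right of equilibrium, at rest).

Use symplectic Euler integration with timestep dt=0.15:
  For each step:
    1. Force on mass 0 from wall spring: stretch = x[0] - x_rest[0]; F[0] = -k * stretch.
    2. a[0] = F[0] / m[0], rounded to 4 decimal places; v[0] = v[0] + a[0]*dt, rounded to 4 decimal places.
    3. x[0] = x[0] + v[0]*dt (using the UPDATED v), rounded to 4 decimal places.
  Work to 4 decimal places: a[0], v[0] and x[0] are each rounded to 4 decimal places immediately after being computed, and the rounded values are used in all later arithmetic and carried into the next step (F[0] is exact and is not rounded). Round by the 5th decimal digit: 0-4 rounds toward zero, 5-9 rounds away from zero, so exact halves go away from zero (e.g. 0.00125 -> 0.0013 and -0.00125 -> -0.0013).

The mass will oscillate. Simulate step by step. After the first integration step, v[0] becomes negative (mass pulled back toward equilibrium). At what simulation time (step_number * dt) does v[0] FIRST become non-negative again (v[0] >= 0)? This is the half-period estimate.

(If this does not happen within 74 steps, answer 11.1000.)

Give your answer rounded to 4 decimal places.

Answer: 3.1500

Derivation:
Step 0: x=[6.0000] v=[0.0000]
Step 1: x=[5.9804] v=[-0.1304]
Step 2: x=[5.9418] v=[-0.2576]
Step 3: x=[5.8850] v=[-0.3785]
Step 4: x=[5.8115] v=[-0.4902]
Step 5: x=[5.7230] v=[-0.5899]
Step 6: x=[5.6217] v=[-0.6752]
Step 7: x=[5.5101] v=[-0.7440]
Step 8: x=[5.3909] v=[-0.7946]
Step 9: x=[5.2670] v=[-0.8257]
Step 10: x=[5.1415] v=[-0.8366]
Step 11: x=[5.0174] v=[-0.8271]
Step 12: x=[4.8978] v=[-0.7973]
Step 13: x=[4.7856] v=[-0.7480]
Step 14: x=[4.6835] v=[-0.6804]
Step 15: x=[4.5941] v=[-0.5962]
Step 16: x=[4.5195] v=[-0.4974]
Step 17: x=[4.4615] v=[-0.3864]
Step 18: x=[4.4216] v=[-0.2660]
Step 19: x=[4.4007] v=[-0.1391]
Step 20: x=[4.3994] v=[-0.0088]
Step 21: x=[4.4177] v=[0.1217]
First v>=0 after going negative at step 21, time=3.1500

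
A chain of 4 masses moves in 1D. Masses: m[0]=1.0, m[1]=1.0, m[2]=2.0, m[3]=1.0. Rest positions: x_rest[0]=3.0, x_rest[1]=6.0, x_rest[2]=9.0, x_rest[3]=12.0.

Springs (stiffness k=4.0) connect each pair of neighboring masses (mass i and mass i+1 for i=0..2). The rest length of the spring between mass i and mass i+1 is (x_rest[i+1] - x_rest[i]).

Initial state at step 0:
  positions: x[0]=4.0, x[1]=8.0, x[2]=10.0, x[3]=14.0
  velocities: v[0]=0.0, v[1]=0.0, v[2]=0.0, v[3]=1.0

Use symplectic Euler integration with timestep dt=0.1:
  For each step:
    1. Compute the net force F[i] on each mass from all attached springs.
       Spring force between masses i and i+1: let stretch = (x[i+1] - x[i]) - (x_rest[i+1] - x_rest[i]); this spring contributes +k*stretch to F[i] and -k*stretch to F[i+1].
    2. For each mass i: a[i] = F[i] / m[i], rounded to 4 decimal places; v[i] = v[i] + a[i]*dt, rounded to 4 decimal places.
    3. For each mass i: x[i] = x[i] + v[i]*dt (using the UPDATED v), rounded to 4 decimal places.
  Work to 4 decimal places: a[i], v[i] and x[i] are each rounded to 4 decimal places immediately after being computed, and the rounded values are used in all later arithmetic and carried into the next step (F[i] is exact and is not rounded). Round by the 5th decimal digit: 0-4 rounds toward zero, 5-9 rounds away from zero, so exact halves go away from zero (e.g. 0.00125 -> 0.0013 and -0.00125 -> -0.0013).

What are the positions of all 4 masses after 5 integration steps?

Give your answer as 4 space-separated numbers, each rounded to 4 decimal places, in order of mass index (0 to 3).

Step 0: x=[4.0000 8.0000 10.0000 14.0000] v=[0.0000 0.0000 0.0000 1.0000]
Step 1: x=[4.0400 7.9200 10.0400 14.0600] v=[0.4000 -0.8000 0.4000 0.6000]
Step 2: x=[4.1152 7.7696 10.1180 14.0792] v=[0.7520 -1.5040 0.7800 0.1920]
Step 3: x=[4.2166 7.5670 10.2283 14.0600] v=[1.0138 -2.0264 1.1026 -0.1925]
Step 4: x=[4.3320 7.3368 10.3620 14.0075] v=[1.1540 -2.3020 1.3367 -0.5252]
Step 5: x=[4.4476 7.1074 10.5081 13.9292] v=[1.1559 -2.2938 1.4608 -0.7834]

Answer: 4.4476 7.1074 10.5081 13.9292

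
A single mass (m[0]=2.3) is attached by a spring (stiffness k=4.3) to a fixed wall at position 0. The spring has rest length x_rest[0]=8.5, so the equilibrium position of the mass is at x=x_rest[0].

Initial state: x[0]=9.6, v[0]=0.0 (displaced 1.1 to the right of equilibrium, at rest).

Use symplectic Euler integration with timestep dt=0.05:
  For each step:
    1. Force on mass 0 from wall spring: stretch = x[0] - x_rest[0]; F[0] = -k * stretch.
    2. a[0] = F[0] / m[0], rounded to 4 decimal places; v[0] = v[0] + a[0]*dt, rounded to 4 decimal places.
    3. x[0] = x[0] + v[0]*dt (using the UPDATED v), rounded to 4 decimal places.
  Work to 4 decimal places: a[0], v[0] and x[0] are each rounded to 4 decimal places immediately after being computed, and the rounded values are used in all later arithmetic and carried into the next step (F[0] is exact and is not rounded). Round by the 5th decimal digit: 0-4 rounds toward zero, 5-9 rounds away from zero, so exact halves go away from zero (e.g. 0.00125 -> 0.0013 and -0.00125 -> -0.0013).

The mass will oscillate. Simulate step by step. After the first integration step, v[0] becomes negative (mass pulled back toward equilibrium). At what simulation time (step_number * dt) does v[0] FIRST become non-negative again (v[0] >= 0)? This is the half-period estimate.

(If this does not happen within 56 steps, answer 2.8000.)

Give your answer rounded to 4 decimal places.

Step 0: x=[9.6000] v=[0.0000]
Step 1: x=[9.5949] v=[-0.1028]
Step 2: x=[9.5846] v=[-0.2052]
Step 3: x=[9.5693] v=[-0.3066]
Step 4: x=[9.5490] v=[-0.4066]
Step 5: x=[9.5238] v=[-0.5047]
Step 6: x=[9.4938] v=[-0.6004]
Step 7: x=[9.4591] v=[-0.6933]
Step 8: x=[9.4200] v=[-0.7830]
Step 9: x=[9.3766] v=[-0.8690]
Step 10: x=[9.3291] v=[-0.9509]
Step 11: x=[9.2777] v=[-1.0284]
Step 12: x=[9.2226] v=[-1.1011]
Step 13: x=[9.1642] v=[-1.1686]
Step 14: x=[9.1027] v=[-1.2307]
Step 15: x=[9.0384] v=[-1.2870]
Step 16: x=[8.9715] v=[-1.3373]
Step 17: x=[8.9024] v=[-1.3814]
Step 18: x=[8.8315] v=[-1.4190]
Step 19: x=[8.7590] v=[-1.4500]
Step 20: x=[8.6853] v=[-1.4742]
Step 21: x=[8.6107] v=[-1.4915]
Step 22: x=[8.5356] v=[-1.5019]
Step 23: x=[8.4603] v=[-1.5052]
Step 24: x=[8.3852] v=[-1.5015]
Step 25: x=[8.3107] v=[-1.4908]
Step 26: x=[8.2370] v=[-1.4731]
Step 27: x=[8.1646] v=[-1.4485]
Step 28: x=[8.0937] v=[-1.4171]
Step 29: x=[8.0247] v=[-1.3791]
Step 30: x=[7.9580] v=[-1.3347]
Step 31: x=[7.8938] v=[-1.2840]
Step 32: x=[7.8324] v=[-1.2273]
Step 33: x=[7.7742] v=[-1.1649]
Step 34: x=[7.7193] v=[-1.0971]
Step 35: x=[7.6681] v=[-1.0241]
Step 36: x=[7.6208] v=[-0.9463]
Step 37: x=[7.5776] v=[-0.8641]
Step 38: x=[7.5387] v=[-0.7779]
Step 39: x=[7.5043] v=[-0.6880]
Step 40: x=[7.4746] v=[-0.5949]
Step 41: x=[7.4497] v=[-0.4990]
Step 42: x=[7.4297] v=[-0.4008]
Step 43: x=[7.4147] v=[-0.3008]
Step 44: x=[7.4047] v=[-0.1994]
Step 45: x=[7.3999] v=[-0.0970]
Step 46: x=[7.4002] v=[0.0058]
First v>=0 after going negative at step 46, time=2.3000

Answer: 2.3000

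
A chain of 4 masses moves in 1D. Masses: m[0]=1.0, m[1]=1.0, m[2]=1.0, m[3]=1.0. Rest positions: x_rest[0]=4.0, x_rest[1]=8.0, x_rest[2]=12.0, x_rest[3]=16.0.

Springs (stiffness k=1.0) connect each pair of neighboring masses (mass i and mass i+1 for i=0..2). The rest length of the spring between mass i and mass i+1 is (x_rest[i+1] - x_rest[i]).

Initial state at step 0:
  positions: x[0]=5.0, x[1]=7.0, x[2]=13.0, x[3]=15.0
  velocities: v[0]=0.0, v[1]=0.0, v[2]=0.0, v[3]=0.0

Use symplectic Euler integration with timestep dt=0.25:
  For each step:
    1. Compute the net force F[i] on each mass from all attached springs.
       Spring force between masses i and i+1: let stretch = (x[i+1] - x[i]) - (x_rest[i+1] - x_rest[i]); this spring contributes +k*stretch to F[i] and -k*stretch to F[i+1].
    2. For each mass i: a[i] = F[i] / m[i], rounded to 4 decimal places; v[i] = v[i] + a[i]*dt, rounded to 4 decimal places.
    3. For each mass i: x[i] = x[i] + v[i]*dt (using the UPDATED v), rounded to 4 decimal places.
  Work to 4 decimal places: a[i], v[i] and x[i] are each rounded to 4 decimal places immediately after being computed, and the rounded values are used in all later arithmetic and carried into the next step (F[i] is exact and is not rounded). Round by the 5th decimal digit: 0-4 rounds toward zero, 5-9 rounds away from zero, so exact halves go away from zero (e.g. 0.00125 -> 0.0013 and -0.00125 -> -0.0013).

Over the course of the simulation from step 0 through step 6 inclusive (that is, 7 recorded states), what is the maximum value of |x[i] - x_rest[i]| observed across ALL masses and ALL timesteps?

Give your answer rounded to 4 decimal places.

Answer: 1.2995

Derivation:
Step 0: x=[5.0000 7.0000 13.0000 15.0000] v=[0.0000 0.0000 0.0000 0.0000]
Step 1: x=[4.8750 7.2500 12.7500 15.1250] v=[-0.5000 1.0000 -1.0000 0.5000]
Step 2: x=[4.6484 7.6953 12.3047 15.3516] v=[-0.9063 1.7813 -1.7813 0.9063]
Step 3: x=[4.3623 8.2383 11.7617 15.6378] v=[-1.1446 2.1719 -2.1719 1.1446]
Step 4: x=[4.0684 8.7593 11.2408 15.9317] v=[-1.1756 2.0838 -2.0837 1.1756]
Step 5: x=[3.8177 9.1422 10.8580 16.1824] v=[-1.0029 1.5315 -1.5314 1.0029]
Step 6: x=[3.6498 9.2995 10.7007 16.3504] v=[-0.6718 0.6293 -0.6293 0.6718]
Max displacement = 1.2995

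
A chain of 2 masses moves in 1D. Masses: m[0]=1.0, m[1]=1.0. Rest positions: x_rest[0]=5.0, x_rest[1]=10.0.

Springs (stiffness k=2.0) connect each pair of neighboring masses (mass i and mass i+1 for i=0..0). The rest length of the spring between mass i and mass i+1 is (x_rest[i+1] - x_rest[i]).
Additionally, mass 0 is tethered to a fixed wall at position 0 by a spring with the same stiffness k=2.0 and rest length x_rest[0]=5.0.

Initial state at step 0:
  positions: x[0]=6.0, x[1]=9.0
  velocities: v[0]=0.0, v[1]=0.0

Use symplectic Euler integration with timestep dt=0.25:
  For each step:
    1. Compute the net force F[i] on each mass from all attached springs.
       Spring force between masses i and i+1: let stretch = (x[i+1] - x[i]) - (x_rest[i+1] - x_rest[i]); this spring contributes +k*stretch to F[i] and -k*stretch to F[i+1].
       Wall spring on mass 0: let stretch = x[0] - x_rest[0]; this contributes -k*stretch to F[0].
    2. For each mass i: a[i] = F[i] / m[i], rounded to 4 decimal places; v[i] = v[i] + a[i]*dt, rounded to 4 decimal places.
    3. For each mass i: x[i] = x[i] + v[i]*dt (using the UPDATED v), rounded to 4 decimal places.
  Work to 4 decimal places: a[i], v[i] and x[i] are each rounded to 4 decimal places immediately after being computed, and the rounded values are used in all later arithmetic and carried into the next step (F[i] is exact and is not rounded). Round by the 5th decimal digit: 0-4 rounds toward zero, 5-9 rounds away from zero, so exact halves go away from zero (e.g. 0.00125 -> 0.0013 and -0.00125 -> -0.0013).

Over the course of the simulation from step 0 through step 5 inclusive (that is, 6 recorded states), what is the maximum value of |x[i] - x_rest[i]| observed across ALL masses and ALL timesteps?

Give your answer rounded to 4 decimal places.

Answer: 1.2820

Derivation:
Step 0: x=[6.0000 9.0000] v=[0.0000 0.0000]
Step 1: x=[5.6250 9.2500] v=[-1.5000 1.0000]
Step 2: x=[5.0000 9.6719] v=[-2.5000 1.6875]
Step 3: x=[4.3340 10.1348] v=[-2.6641 1.8516]
Step 4: x=[3.8513 10.4976] v=[-1.9307 1.4512]
Step 5: x=[3.7180 10.6546] v=[-0.5332 0.6281]
Max displacement = 1.2820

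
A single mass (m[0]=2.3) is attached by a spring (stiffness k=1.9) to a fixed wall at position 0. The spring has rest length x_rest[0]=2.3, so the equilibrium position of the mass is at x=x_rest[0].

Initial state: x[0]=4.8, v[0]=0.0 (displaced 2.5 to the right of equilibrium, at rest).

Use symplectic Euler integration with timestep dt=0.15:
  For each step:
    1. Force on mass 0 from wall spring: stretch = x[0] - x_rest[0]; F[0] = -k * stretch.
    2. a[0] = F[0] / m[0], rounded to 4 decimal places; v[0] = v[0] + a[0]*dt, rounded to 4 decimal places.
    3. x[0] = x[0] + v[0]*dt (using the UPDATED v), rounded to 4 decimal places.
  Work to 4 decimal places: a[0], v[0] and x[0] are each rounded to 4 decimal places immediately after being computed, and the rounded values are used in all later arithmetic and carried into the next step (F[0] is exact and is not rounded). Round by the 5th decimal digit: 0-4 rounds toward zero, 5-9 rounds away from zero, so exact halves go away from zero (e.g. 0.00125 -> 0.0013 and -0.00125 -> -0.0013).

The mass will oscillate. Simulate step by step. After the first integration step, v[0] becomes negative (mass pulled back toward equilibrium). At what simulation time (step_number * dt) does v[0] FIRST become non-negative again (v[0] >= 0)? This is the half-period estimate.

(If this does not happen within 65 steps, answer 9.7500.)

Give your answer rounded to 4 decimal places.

Answer: 3.6000

Derivation:
Step 0: x=[4.8000] v=[0.0000]
Step 1: x=[4.7535] v=[-0.3098]
Step 2: x=[4.6614] v=[-0.6138]
Step 3: x=[4.5254] v=[-0.9064]
Step 4: x=[4.3481] v=[-1.1822]
Step 5: x=[4.1327] v=[-1.4360]
Step 6: x=[3.8832] v=[-1.6631]
Step 7: x=[3.6043] v=[-1.8593]
Step 8: x=[3.3012] v=[-2.0209]
Step 9: x=[2.9795] v=[-2.1450]
Step 10: x=[2.6451] v=[-2.2292]
Step 11: x=[2.3043] v=[-2.2720]
Step 12: x=[1.9634] v=[-2.2725]
Step 13: x=[1.6288] v=[-2.2308]
Step 14: x=[1.3067] v=[-2.1476]
Step 15: x=[1.0030] v=[-2.0245]
Step 16: x=[0.7234] v=[-1.8638]
Step 17: x=[0.4731] v=[-1.6684]
Step 18: x=[0.2568] v=[-1.4420]
Step 19: x=[0.0785] v=[-1.1888]
Step 20: x=[-0.0585] v=[-0.9135]
Step 21: x=[-0.1517] v=[-0.6213]
Step 22: x=[-0.1993] v=[-0.3175]
Step 23: x=[-0.2005] v=[-0.0078]
Step 24: x=[-0.1552] v=[0.3020]
First v>=0 after going negative at step 24, time=3.6000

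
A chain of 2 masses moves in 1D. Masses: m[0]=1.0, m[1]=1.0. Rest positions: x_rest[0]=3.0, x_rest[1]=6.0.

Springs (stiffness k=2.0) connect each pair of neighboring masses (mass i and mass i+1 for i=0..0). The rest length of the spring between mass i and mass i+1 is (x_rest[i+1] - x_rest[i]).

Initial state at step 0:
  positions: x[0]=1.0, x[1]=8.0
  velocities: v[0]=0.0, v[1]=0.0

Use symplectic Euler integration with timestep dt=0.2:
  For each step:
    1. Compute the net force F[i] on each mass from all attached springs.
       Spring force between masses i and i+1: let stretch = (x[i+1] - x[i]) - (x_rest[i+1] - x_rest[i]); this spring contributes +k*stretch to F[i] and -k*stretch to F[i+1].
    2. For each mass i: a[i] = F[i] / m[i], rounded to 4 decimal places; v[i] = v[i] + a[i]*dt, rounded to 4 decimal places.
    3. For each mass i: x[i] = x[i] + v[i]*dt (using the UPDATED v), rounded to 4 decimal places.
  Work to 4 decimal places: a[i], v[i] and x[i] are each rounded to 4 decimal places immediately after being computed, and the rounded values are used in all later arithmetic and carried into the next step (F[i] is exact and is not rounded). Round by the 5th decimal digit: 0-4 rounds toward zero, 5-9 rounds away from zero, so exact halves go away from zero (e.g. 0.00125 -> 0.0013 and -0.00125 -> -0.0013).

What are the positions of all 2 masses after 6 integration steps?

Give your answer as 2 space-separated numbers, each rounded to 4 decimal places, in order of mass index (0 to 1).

Answer: 4.7674 4.2326

Derivation:
Step 0: x=[1.0000 8.0000] v=[0.0000 0.0000]
Step 1: x=[1.3200 7.6800] v=[1.6000 -1.6000]
Step 2: x=[1.9088 7.0912] v=[2.9440 -2.9440]
Step 3: x=[2.6722 6.3278] v=[3.8170 -3.8170]
Step 4: x=[3.4880 5.5120] v=[4.0792 -4.0792]
Step 5: x=[4.2258 4.7742] v=[3.6888 -3.6888]
Step 6: x=[4.7674 4.2326] v=[2.7082 -2.7082]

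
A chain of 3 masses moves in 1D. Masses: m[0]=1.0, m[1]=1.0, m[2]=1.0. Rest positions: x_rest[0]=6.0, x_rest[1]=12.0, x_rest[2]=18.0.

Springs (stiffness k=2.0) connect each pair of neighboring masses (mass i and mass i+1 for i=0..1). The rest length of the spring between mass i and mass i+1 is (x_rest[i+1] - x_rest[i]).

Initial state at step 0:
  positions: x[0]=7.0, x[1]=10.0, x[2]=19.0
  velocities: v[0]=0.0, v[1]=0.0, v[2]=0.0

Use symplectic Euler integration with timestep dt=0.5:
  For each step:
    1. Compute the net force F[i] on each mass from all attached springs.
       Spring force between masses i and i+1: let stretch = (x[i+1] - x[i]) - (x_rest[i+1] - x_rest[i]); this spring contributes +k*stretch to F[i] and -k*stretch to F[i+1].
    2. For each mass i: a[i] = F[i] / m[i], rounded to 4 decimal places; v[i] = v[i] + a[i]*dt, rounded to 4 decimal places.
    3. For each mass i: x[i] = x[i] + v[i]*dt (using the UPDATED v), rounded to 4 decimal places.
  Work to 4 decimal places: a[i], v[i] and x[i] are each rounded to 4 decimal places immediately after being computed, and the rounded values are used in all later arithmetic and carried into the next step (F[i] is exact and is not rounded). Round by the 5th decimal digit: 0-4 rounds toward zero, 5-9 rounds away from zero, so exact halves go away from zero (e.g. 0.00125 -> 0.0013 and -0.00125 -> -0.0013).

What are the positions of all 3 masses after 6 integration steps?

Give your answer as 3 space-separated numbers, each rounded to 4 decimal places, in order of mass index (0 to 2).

Step 0: x=[7.0000 10.0000 19.0000] v=[0.0000 0.0000 0.0000]
Step 1: x=[5.5000 13.0000 17.5000] v=[-3.0000 6.0000 -3.0000]
Step 2: x=[4.7500 14.5000 16.7500] v=[-1.5000 3.0000 -1.5000]
Step 3: x=[5.8750 12.2500 17.8750] v=[2.2500 -4.5000 2.2500]
Step 4: x=[7.1875 9.6250 19.1875] v=[2.6250 -5.2500 2.6250]
Step 5: x=[6.7188 10.5625 18.7188] v=[-0.9375 1.8750 -0.9375]
Step 6: x=[5.1719 13.6563 17.1719] v=[-3.0938 6.1876 -3.0938]

Answer: 5.1719 13.6563 17.1719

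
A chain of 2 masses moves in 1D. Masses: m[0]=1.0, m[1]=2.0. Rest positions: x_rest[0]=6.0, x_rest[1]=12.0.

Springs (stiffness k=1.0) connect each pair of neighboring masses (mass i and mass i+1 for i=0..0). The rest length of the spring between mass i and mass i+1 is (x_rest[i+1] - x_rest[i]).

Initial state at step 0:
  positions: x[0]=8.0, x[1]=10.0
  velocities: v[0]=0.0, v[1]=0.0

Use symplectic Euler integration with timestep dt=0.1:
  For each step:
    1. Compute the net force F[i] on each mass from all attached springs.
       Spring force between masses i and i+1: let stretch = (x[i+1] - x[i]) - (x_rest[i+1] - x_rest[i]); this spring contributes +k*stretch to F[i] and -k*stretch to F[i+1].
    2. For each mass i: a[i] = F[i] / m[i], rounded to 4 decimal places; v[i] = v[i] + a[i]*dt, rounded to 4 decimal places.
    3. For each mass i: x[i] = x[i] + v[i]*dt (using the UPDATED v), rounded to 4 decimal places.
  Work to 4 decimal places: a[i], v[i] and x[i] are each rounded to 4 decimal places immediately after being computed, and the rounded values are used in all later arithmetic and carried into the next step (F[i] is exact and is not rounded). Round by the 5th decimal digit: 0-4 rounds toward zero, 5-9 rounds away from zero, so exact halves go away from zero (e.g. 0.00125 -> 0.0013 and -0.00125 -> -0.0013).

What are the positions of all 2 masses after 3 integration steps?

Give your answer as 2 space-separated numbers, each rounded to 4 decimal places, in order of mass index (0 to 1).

Step 0: x=[8.0000 10.0000] v=[0.0000 0.0000]
Step 1: x=[7.9600 10.0200] v=[-0.4000 0.2000]
Step 2: x=[7.8806 10.0597] v=[-0.7940 0.3970]
Step 3: x=[7.7630 10.1185] v=[-1.1761 0.5881]

Answer: 7.7630 10.1185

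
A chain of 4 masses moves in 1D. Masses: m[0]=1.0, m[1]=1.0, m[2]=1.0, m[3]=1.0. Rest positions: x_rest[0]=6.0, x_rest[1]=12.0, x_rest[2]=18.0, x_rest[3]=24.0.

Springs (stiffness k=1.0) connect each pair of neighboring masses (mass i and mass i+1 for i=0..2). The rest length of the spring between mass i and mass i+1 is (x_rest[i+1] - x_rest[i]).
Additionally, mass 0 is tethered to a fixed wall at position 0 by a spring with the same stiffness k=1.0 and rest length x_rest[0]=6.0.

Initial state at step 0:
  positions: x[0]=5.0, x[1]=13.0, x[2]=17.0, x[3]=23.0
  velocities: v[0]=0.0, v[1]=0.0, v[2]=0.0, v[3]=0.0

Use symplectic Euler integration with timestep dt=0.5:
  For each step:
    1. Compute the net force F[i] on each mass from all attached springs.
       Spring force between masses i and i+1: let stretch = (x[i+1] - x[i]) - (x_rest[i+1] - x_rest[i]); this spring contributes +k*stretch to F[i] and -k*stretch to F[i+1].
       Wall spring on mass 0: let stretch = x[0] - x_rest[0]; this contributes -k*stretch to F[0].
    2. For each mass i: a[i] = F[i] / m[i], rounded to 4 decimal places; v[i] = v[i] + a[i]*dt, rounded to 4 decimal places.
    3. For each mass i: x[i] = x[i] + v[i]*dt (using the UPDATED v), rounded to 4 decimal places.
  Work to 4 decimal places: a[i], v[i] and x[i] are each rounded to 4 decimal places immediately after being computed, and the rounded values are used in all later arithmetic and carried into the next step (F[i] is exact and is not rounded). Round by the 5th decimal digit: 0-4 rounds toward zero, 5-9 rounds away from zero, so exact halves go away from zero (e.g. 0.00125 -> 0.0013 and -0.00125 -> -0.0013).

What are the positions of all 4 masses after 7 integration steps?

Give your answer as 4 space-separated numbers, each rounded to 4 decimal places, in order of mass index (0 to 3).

Step 0: x=[5.0000 13.0000 17.0000 23.0000] v=[0.0000 0.0000 0.0000 0.0000]
Step 1: x=[5.7500 12.0000 17.5000 23.0000] v=[1.5000 -2.0000 1.0000 0.0000]
Step 2: x=[6.6250 10.8125 18.0000 23.1250] v=[1.7500 -2.3750 1.0000 0.2500]
Step 3: x=[6.8907 10.3750 17.9844 23.4688] v=[0.5313 -0.8750 -0.0313 0.6875]
Step 4: x=[6.3048 10.9688 17.4375 23.9415] v=[-1.1719 1.1876 -1.0938 0.9453]
Step 5: x=[5.3087 12.0138 16.8994 24.2882] v=[-1.9923 2.0900 -1.0762 0.6933]
Step 6: x=[4.6617 12.6040 16.9871 24.2877] v=[-1.2941 1.1803 0.1754 -0.0011]
Step 7: x=[4.8348 12.3044 17.8042 23.9620] v=[0.3462 -0.5993 1.6342 -0.6514]

Answer: 4.8348 12.3044 17.8042 23.9620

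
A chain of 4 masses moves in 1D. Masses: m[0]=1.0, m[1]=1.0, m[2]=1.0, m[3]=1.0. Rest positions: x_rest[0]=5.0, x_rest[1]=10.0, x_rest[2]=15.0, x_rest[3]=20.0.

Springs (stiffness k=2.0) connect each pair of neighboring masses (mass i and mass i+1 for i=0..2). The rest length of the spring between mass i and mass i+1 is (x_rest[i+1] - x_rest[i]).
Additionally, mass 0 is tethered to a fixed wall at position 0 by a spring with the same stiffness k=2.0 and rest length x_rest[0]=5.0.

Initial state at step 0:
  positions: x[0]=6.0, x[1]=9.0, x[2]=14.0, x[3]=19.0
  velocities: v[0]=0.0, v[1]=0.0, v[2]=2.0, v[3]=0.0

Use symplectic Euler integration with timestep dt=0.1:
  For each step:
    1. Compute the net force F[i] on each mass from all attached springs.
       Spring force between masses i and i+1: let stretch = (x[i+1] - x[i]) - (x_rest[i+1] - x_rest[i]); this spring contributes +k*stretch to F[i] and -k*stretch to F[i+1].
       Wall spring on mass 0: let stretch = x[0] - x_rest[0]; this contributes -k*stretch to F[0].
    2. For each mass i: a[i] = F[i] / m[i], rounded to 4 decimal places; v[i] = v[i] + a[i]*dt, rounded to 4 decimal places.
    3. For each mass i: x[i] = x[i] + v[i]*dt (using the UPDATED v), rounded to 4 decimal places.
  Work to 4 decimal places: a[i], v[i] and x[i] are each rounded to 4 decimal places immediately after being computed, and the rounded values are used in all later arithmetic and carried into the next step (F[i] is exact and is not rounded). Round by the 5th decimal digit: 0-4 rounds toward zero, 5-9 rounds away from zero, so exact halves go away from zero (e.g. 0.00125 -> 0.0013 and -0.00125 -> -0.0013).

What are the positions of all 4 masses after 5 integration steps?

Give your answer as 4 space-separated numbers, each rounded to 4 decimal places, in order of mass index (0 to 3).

Answer: 5.2086 9.5808 14.8755 19.0755

Derivation:
Step 0: x=[6.0000 9.0000 14.0000 19.0000] v=[0.0000 0.0000 2.0000 0.0000]
Step 1: x=[5.9400 9.0400 14.2000 19.0000] v=[-0.6000 0.4000 2.0000 0.0000]
Step 2: x=[5.8232 9.1212 14.3928 19.0040] v=[-1.1680 0.8120 1.9280 0.0400]
Step 3: x=[5.6559 9.2419 14.5724 19.0158] v=[-1.6730 1.2067 1.7959 0.1178]
Step 4: x=[5.4472 9.3975 14.7343 19.0387] v=[-2.0870 1.5556 1.6185 0.2291]
Step 5: x=[5.2086 9.5808 14.8755 19.0755] v=[-2.3864 1.8329 1.4120 0.3682]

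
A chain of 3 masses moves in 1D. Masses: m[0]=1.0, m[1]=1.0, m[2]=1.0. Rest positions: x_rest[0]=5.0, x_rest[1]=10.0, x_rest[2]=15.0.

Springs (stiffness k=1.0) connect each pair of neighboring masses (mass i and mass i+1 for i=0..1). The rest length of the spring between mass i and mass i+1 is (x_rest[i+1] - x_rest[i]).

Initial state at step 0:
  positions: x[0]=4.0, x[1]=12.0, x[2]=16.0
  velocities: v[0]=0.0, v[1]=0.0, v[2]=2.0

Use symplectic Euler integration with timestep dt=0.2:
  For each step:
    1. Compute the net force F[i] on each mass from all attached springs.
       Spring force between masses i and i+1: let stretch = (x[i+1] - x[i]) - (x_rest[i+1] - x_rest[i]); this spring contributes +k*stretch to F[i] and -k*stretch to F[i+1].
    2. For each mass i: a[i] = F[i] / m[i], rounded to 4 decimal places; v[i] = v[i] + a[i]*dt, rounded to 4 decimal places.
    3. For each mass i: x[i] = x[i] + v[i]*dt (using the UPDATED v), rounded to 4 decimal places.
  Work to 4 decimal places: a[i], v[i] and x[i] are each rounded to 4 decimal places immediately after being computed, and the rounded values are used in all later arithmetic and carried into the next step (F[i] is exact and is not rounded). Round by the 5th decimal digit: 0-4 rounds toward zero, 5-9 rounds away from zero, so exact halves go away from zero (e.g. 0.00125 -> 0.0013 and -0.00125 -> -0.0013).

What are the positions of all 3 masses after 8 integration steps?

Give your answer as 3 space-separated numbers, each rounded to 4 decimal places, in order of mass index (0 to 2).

Answer: 6.5950 10.2657 18.3395

Derivation:
Step 0: x=[4.0000 12.0000 16.0000] v=[0.0000 0.0000 2.0000]
Step 1: x=[4.1200 11.8400 16.4400] v=[0.6000 -0.8000 2.2000]
Step 2: x=[4.3488 11.5552 16.8960] v=[1.1440 -1.4240 2.2800]
Step 3: x=[4.6659 11.1958 17.3384] v=[1.5853 -1.7971 2.2118]
Step 4: x=[5.0442 10.8209 17.7351] v=[1.8913 -1.8746 1.9833]
Step 5: x=[5.4535 10.4915 18.0552] v=[2.0466 -1.6471 1.6005]
Step 6: x=[5.8643 10.2631 18.2728] v=[2.0542 -1.1420 1.0878]
Step 7: x=[6.2511 10.1791 18.3700] v=[1.9340 -0.4198 0.4859]
Step 8: x=[6.5950 10.2657 18.3395] v=[1.7196 0.4328 -0.1523]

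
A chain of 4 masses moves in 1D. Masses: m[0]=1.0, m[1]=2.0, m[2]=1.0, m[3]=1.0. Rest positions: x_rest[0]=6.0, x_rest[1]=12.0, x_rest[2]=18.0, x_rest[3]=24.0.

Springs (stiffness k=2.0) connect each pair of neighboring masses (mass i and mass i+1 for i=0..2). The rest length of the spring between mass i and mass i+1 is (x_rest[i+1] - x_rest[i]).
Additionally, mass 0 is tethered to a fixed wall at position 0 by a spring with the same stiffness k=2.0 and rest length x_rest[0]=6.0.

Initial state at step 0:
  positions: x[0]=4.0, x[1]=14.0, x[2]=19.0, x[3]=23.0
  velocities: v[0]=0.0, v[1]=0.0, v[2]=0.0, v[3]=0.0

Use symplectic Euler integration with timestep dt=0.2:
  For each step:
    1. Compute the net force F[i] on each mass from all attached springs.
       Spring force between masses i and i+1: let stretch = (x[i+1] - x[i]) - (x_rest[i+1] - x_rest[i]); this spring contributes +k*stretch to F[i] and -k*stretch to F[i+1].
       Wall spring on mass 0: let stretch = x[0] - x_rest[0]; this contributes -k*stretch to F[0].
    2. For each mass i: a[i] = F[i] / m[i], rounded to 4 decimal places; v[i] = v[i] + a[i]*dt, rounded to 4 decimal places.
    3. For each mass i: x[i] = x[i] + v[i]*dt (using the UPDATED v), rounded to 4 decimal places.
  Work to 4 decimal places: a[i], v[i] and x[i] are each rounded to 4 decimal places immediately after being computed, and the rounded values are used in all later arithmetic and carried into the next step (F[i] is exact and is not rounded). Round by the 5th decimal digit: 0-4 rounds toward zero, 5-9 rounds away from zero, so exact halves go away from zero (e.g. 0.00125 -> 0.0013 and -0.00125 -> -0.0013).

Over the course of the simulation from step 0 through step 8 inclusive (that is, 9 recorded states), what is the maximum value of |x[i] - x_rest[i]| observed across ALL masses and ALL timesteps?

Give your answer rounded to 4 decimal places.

Answer: 2.9063

Derivation:
Step 0: x=[4.0000 14.0000 19.0000 23.0000] v=[0.0000 0.0000 0.0000 0.0000]
Step 1: x=[4.4800 13.8000 18.9200 23.1600] v=[2.4000 -1.0000 -0.4000 0.8000]
Step 2: x=[5.3472 13.4320 18.7696 23.4608] v=[4.3360 -1.8400 -0.7520 1.5040]
Step 3: x=[6.4334 12.9541 18.5675 23.8663] v=[5.4310 -2.3894 -1.0106 2.0275]
Step 4: x=[7.5266 12.4399 18.3402 24.3279] v=[5.4659 -2.5709 -1.1364 2.3080]
Step 5: x=[8.4107 11.9652 18.1199 24.7905] v=[4.4206 -2.3735 -1.1014 2.3129]
Step 6: x=[8.9063 11.5945 17.9409 25.1994] v=[2.4781 -1.8535 -0.8950 2.0447]
Step 7: x=[8.9045 11.3701 17.8349 25.5077] v=[-0.0091 -1.1219 -0.5302 1.5413]
Step 8: x=[8.3876 11.3057 17.8255 25.6821] v=[-2.5847 -0.3221 -0.0470 0.8722]
Max displacement = 2.9063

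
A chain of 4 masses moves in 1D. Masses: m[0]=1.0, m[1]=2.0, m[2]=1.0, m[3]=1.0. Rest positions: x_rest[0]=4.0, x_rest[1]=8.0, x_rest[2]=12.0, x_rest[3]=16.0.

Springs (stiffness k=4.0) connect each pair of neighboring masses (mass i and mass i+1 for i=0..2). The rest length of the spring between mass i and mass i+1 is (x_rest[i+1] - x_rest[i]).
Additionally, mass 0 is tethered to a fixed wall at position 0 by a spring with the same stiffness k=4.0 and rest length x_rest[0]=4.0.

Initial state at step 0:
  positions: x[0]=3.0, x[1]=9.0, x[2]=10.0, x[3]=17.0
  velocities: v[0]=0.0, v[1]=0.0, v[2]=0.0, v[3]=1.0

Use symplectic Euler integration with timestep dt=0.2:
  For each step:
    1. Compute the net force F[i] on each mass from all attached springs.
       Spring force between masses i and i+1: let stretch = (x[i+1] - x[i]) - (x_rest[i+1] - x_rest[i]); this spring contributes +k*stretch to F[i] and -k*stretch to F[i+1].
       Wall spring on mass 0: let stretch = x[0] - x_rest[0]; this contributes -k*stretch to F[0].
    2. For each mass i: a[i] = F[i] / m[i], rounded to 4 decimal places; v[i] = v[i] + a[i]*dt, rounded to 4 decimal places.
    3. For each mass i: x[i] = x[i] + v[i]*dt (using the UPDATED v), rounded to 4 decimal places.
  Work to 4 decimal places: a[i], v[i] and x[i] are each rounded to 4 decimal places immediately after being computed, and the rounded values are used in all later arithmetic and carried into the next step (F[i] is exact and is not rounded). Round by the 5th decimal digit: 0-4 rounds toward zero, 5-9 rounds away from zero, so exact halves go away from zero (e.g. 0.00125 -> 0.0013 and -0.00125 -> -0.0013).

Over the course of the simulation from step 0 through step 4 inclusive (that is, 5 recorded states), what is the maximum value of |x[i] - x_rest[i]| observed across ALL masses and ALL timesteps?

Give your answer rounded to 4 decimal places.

Answer: 2.4797

Derivation:
Step 0: x=[3.0000 9.0000 10.0000 17.0000] v=[0.0000 0.0000 0.0000 1.0000]
Step 1: x=[3.4800 8.6000 10.9600 16.7200] v=[2.4000 -2.0000 4.8000 -1.4000]
Step 2: x=[4.2224 7.9792 12.4640 16.1584] v=[3.7120 -3.1040 7.5200 -2.8080]
Step 3: x=[4.8903 7.4166 13.8415 15.6457] v=[3.3395 -2.8128 6.8877 -2.5635]
Step 4: x=[5.1800 7.1659 14.4797 15.4843] v=[1.4483 -1.2534 3.1911 -0.8069]
Max displacement = 2.4797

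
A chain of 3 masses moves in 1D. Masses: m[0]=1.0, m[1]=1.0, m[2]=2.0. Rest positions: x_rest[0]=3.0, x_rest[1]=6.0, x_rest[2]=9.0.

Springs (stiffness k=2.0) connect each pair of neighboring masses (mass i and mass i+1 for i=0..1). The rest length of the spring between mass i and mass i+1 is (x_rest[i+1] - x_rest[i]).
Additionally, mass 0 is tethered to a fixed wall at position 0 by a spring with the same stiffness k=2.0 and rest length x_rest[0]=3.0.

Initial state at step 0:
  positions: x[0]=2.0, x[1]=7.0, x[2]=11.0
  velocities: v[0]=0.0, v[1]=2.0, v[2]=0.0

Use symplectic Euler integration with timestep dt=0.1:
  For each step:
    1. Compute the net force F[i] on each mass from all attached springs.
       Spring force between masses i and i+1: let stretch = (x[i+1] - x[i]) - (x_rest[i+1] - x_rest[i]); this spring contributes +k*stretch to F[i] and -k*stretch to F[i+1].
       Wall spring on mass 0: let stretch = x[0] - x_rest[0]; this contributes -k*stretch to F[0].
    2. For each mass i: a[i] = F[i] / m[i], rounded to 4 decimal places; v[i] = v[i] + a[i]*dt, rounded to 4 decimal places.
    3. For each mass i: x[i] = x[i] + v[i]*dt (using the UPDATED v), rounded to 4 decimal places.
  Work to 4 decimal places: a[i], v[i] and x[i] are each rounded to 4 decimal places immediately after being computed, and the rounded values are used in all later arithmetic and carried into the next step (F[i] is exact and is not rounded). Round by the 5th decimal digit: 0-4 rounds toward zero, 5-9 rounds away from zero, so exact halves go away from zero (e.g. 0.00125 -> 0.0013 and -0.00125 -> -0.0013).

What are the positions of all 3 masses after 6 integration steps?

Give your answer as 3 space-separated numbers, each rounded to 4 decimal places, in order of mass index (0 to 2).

Step 0: x=[2.0000 7.0000 11.0000] v=[0.0000 2.0000 0.0000]
Step 1: x=[2.0600 7.1800 10.9900] v=[0.6000 1.8000 -0.1000]
Step 2: x=[2.1812 7.3338 10.9719] v=[1.2120 1.5380 -0.1810]
Step 3: x=[2.3618 7.4573 10.9474] v=[1.8063 1.2351 -0.2448]
Step 4: x=[2.5971 7.5487 10.9180] v=[2.3530 0.9140 -0.2938]
Step 5: x=[2.8795 7.6085 10.8849] v=[2.8239 0.5975 -0.3307]
Step 6: x=[3.1989 7.6392 10.8491] v=[3.1938 0.3070 -0.3583]

Answer: 3.1989 7.6392 10.8491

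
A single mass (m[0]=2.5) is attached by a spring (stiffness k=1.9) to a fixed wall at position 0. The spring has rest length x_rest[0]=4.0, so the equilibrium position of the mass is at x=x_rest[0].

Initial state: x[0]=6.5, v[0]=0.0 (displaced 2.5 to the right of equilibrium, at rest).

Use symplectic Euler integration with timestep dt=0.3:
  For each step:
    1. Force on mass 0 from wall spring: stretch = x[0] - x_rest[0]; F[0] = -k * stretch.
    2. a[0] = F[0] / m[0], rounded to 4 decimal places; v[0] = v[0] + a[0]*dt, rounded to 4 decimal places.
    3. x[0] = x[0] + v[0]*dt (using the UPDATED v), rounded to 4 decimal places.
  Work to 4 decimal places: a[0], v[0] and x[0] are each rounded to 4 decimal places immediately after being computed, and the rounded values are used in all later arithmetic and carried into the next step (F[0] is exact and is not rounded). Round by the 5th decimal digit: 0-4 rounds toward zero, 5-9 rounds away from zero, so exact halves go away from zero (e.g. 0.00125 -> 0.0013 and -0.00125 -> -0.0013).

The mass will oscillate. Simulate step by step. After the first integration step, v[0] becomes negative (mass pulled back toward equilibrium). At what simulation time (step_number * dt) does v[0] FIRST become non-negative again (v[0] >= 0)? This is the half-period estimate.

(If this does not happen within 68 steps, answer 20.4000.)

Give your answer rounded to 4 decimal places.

Answer: 3.6000

Derivation:
Step 0: x=[6.5000] v=[0.0000]
Step 1: x=[6.3290] v=[-0.5700]
Step 2: x=[5.9987] v=[-1.1010]
Step 3: x=[5.5317] v=[-1.5567]
Step 4: x=[4.9599] v=[-1.9059]
Step 5: x=[4.3225] v=[-2.1248]
Step 6: x=[3.6630] v=[-2.1983]
Step 7: x=[3.0266] v=[-2.1215]
Step 8: x=[2.4567] v=[-1.8996]
Step 9: x=[1.9924] v=[-1.5477]
Step 10: x=[1.6654] v=[-1.0900]
Step 11: x=[1.4981] v=[-0.5577]
Step 12: x=[1.5019] v=[0.0127]
First v>=0 after going negative at step 12, time=3.6000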